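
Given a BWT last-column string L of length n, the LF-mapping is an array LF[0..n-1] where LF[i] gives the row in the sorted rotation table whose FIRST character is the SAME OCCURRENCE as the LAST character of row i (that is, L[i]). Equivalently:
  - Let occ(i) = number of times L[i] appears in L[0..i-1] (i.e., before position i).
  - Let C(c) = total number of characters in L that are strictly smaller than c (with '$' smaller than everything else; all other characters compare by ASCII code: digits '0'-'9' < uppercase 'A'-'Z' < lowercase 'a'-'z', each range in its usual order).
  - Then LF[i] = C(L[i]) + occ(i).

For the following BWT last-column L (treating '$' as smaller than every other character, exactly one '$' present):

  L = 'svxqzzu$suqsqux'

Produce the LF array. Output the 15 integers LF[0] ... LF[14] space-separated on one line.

Char counts: '$':1, 'q':3, 's':3, 'u':3, 'v':1, 'x':2, 'z':2
C (first-col start): C('$')=0, C('q')=1, C('s')=4, C('u')=7, C('v')=10, C('x')=11, C('z')=13
L[0]='s': occ=0, LF[0]=C('s')+0=4+0=4
L[1]='v': occ=0, LF[1]=C('v')+0=10+0=10
L[2]='x': occ=0, LF[2]=C('x')+0=11+0=11
L[3]='q': occ=0, LF[3]=C('q')+0=1+0=1
L[4]='z': occ=0, LF[4]=C('z')+0=13+0=13
L[5]='z': occ=1, LF[5]=C('z')+1=13+1=14
L[6]='u': occ=0, LF[6]=C('u')+0=7+0=7
L[7]='$': occ=0, LF[7]=C('$')+0=0+0=0
L[8]='s': occ=1, LF[8]=C('s')+1=4+1=5
L[9]='u': occ=1, LF[9]=C('u')+1=7+1=8
L[10]='q': occ=1, LF[10]=C('q')+1=1+1=2
L[11]='s': occ=2, LF[11]=C('s')+2=4+2=6
L[12]='q': occ=2, LF[12]=C('q')+2=1+2=3
L[13]='u': occ=2, LF[13]=C('u')+2=7+2=9
L[14]='x': occ=1, LF[14]=C('x')+1=11+1=12

Answer: 4 10 11 1 13 14 7 0 5 8 2 6 3 9 12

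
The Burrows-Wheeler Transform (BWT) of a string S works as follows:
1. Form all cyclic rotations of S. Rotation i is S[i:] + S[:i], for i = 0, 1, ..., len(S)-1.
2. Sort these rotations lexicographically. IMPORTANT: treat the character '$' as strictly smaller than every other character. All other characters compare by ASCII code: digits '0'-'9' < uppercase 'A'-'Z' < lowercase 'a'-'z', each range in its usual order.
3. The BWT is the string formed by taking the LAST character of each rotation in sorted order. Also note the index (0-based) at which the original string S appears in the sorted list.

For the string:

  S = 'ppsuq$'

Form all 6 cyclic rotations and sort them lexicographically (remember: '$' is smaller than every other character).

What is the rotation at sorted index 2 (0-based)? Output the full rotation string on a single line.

Answer: psuq$p

Derivation:
All 6 rotations (rotation i = S[i:]+S[:i]):
  rot[0] = ppsuq$
  rot[1] = psuq$p
  rot[2] = suq$pp
  rot[3] = uq$pps
  rot[4] = q$ppsu
  rot[5] = $ppsuq
Sorted (with $ < everything):
  sorted[0] = $ppsuq
  sorted[1] = ppsuq$
  sorted[2] = psuq$p
  sorted[3] = q$ppsu
  sorted[4] = suq$pp
  sorted[5] = uq$pps
sorted[2] = psuq$p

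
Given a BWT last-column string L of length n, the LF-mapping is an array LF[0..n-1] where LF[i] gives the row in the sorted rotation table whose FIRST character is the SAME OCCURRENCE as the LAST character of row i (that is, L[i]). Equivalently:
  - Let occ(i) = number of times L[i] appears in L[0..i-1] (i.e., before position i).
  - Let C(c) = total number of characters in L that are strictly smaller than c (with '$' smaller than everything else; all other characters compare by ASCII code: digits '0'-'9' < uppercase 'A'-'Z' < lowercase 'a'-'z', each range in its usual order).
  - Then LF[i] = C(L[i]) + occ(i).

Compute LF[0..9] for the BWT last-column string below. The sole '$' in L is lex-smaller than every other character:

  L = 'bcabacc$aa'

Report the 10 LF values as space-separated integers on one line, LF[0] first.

Answer: 5 7 1 6 2 8 9 0 3 4

Derivation:
Char counts: '$':1, 'a':4, 'b':2, 'c':3
C (first-col start): C('$')=0, C('a')=1, C('b')=5, C('c')=7
L[0]='b': occ=0, LF[0]=C('b')+0=5+0=5
L[1]='c': occ=0, LF[1]=C('c')+0=7+0=7
L[2]='a': occ=0, LF[2]=C('a')+0=1+0=1
L[3]='b': occ=1, LF[3]=C('b')+1=5+1=6
L[4]='a': occ=1, LF[4]=C('a')+1=1+1=2
L[5]='c': occ=1, LF[5]=C('c')+1=7+1=8
L[6]='c': occ=2, LF[6]=C('c')+2=7+2=9
L[7]='$': occ=0, LF[7]=C('$')+0=0+0=0
L[8]='a': occ=2, LF[8]=C('a')+2=1+2=3
L[9]='a': occ=3, LF[9]=C('a')+3=1+3=4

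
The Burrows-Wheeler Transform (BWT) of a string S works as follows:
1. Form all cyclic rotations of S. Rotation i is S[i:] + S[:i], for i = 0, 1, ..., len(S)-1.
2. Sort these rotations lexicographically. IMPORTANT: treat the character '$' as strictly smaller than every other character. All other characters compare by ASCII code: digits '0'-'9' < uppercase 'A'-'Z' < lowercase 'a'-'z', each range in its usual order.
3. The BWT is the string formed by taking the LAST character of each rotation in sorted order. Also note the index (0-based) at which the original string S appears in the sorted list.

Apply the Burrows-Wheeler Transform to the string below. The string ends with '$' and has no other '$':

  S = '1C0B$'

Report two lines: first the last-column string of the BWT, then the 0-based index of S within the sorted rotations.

All 5 rotations (rotation i = S[i:]+S[:i]):
  rot[0] = 1C0B$
  rot[1] = C0B$1
  rot[2] = 0B$1C
  rot[3] = B$1C0
  rot[4] = $1C0B
Sorted (with $ < everything):
  sorted[0] = $1C0B  (last char: 'B')
  sorted[1] = 0B$1C  (last char: 'C')
  sorted[2] = 1C0B$  (last char: '$')
  sorted[3] = B$1C0  (last char: '0')
  sorted[4] = C0B$1  (last char: '1')
Last column: BC$01
Original string S is at sorted index 2

Answer: BC$01
2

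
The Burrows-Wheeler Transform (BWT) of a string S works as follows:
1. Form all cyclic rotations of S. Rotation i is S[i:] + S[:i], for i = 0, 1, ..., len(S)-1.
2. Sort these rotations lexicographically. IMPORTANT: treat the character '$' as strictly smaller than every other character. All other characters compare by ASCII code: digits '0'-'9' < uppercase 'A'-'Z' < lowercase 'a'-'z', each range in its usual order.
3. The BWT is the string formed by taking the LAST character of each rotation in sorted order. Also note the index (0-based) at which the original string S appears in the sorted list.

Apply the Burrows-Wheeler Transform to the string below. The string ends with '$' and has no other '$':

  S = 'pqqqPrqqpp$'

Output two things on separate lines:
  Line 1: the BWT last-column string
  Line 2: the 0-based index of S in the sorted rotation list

Answer: pqpq$qqqrpP
4

Derivation:
All 11 rotations (rotation i = S[i:]+S[:i]):
  rot[0] = pqqqPrqqpp$
  rot[1] = qqqPrqqpp$p
  rot[2] = qqPrqqpp$pq
  rot[3] = qPrqqpp$pqq
  rot[4] = Prqqpp$pqqq
  rot[5] = rqqpp$pqqqP
  rot[6] = qqpp$pqqqPr
  rot[7] = qpp$pqqqPrq
  rot[8] = pp$pqqqPrqq
  rot[9] = p$pqqqPrqqp
  rot[10] = $pqqqPrqqpp
Sorted (with $ < everything):
  sorted[0] = $pqqqPrqqpp  (last char: 'p')
  sorted[1] = Prqqpp$pqqq  (last char: 'q')
  sorted[2] = p$pqqqPrqqp  (last char: 'p')
  sorted[3] = pp$pqqqPrqq  (last char: 'q')
  sorted[4] = pqqqPrqqpp$  (last char: '$')
  sorted[5] = qPrqqpp$pqq  (last char: 'q')
  sorted[6] = qpp$pqqqPrq  (last char: 'q')
  sorted[7] = qqPrqqpp$pq  (last char: 'q')
  sorted[8] = qqpp$pqqqPr  (last char: 'r')
  sorted[9] = qqqPrqqpp$p  (last char: 'p')
  sorted[10] = rqqpp$pqqqP  (last char: 'P')
Last column: pqpq$qqqrpP
Original string S is at sorted index 4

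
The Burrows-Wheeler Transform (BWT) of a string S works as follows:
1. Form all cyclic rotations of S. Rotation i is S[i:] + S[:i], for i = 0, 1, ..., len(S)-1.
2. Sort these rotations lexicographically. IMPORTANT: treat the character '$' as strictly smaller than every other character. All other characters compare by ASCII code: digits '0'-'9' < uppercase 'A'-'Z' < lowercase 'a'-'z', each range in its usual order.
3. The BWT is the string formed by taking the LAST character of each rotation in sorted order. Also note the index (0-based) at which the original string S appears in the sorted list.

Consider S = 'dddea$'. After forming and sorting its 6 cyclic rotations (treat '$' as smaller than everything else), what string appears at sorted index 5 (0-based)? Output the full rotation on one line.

All 6 rotations (rotation i = S[i:]+S[:i]):
  rot[0] = dddea$
  rot[1] = ddea$d
  rot[2] = dea$dd
  rot[3] = ea$ddd
  rot[4] = a$ddde
  rot[5] = $dddea
Sorted (with $ < everything):
  sorted[0] = $dddea
  sorted[1] = a$ddde
  sorted[2] = dddea$
  sorted[3] = ddea$d
  sorted[4] = dea$dd
  sorted[5] = ea$ddd
sorted[5] = ea$ddd

Answer: ea$ddd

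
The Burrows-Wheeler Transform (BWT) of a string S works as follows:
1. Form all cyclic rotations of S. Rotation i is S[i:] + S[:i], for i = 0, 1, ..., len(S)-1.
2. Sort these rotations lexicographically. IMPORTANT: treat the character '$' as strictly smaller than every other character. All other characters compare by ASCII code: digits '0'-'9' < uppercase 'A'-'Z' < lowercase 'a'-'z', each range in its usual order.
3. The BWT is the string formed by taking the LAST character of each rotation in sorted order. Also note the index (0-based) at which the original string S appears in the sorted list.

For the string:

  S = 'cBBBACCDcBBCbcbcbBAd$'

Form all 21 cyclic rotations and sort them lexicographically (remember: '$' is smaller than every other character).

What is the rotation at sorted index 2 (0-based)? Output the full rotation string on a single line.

Answer: Ad$cBBBACCDcBBCbcbcbB

Derivation:
All 21 rotations (rotation i = S[i:]+S[:i]):
  rot[0] = cBBBACCDcBBCbcbcbBAd$
  rot[1] = BBBACCDcBBCbcbcbBAd$c
  rot[2] = BBACCDcBBCbcbcbBAd$cB
  rot[3] = BACCDcBBCbcbcbBAd$cBB
  rot[4] = ACCDcBBCbcbcbBAd$cBBB
  rot[5] = CCDcBBCbcbcbBAd$cBBBA
  rot[6] = CDcBBCbcbcbBAd$cBBBAC
  rot[7] = DcBBCbcbcbBAd$cBBBACC
  rot[8] = cBBCbcbcbBAd$cBBBACCD
  rot[9] = BBCbcbcbBAd$cBBBACCDc
  rot[10] = BCbcbcbBAd$cBBBACCDcB
  rot[11] = CbcbcbBAd$cBBBACCDcBB
  rot[12] = bcbcbBAd$cBBBACCDcBBC
  rot[13] = cbcbBAd$cBBBACCDcBBCb
  rot[14] = bcbBAd$cBBBACCDcBBCbc
  rot[15] = cbBAd$cBBBACCDcBBCbcb
  rot[16] = bBAd$cBBBACCDcBBCbcbc
  rot[17] = BAd$cBBBACCDcBBCbcbcb
  rot[18] = Ad$cBBBACCDcBBCbcbcbB
  rot[19] = d$cBBBACCDcBBCbcbcbBA
  rot[20] = $cBBBACCDcBBCbcbcbBAd
Sorted (with $ < everything):
  sorted[0] = $cBBBACCDcBBCbcbcbBAd
  sorted[1] = ACCDcBBCbcbcbBAd$cBBB
  sorted[2] = Ad$cBBBACCDcBBCbcbcbB
  sorted[3] = BACCDcBBCbcbcbBAd$cBB
  sorted[4] = BAd$cBBBACCDcBBCbcbcb
  sorted[5] = BBACCDcBBCbcbcbBAd$cB
  sorted[6] = BBBACCDcBBCbcbcbBAd$c
  sorted[7] = BBCbcbcbBAd$cBBBACCDc
  sorted[8] = BCbcbcbBAd$cBBBACCDcB
  sorted[9] = CCDcBBCbcbcbBAd$cBBBA
  sorted[10] = CDcBBCbcbcbBAd$cBBBAC
  sorted[11] = CbcbcbBAd$cBBBACCDcBB
  sorted[12] = DcBBCbcbcbBAd$cBBBACC
  sorted[13] = bBAd$cBBBACCDcBBCbcbc
  sorted[14] = bcbBAd$cBBBACCDcBBCbc
  sorted[15] = bcbcbBAd$cBBBACCDcBBC
  sorted[16] = cBBBACCDcBBCbcbcbBAd$
  sorted[17] = cBBCbcbcbBAd$cBBBACCD
  sorted[18] = cbBAd$cBBBACCDcBBCbcb
  sorted[19] = cbcbBAd$cBBBACCDcBBCb
  sorted[20] = d$cBBBACCDcBBCbcbcbBA
sorted[2] = Ad$cBBBACCDcBBCbcbcbB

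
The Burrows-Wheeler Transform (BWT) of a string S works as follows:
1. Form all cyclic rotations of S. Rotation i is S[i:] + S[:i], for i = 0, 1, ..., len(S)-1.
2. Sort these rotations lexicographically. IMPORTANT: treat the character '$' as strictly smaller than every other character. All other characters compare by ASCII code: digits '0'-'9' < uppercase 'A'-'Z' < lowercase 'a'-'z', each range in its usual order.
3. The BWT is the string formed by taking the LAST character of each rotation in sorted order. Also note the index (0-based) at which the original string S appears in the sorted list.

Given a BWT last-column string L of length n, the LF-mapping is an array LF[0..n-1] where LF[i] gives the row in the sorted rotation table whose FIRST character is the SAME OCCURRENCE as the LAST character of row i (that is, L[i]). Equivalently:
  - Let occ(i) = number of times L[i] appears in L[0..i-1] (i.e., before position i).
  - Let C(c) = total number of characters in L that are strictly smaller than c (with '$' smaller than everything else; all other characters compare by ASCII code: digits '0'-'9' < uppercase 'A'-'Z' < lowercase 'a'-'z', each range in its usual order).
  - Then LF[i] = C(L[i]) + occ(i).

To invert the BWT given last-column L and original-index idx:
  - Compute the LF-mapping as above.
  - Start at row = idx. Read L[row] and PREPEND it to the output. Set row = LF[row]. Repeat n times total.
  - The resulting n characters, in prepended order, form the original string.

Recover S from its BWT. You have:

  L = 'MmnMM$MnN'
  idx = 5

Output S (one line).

LF mapping: 1 6 7 2 3 0 4 8 5
Walk LF starting at row 5, prepending L[row]:
  step 1: row=5, L[5]='$', prepend. Next row=LF[5]=0
  step 2: row=0, L[0]='M', prepend. Next row=LF[0]=1
  step 3: row=1, L[1]='m', prepend. Next row=LF[1]=6
  step 4: row=6, L[6]='M', prepend. Next row=LF[6]=4
  step 5: row=4, L[4]='M', prepend. Next row=LF[4]=3
  step 6: row=3, L[3]='M', prepend. Next row=LF[3]=2
  step 7: row=2, L[2]='n', prepend. Next row=LF[2]=7
  step 8: row=7, L[7]='n', prepend. Next row=LF[7]=8
  step 9: row=8, L[8]='N', prepend. Next row=LF[8]=5
Reversed output: NnnMMMmM$

Answer: NnnMMMmM$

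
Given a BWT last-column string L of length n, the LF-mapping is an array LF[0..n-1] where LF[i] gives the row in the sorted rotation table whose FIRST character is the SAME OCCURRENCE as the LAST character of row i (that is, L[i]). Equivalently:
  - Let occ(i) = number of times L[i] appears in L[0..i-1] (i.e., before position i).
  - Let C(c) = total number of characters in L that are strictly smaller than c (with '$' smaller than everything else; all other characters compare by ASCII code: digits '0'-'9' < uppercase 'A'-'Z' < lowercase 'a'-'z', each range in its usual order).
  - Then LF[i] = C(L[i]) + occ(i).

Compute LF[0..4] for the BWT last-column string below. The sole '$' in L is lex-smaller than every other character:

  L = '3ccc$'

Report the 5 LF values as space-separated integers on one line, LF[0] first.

Answer: 1 2 3 4 0

Derivation:
Char counts: '$':1, '3':1, 'c':3
C (first-col start): C('$')=0, C('3')=1, C('c')=2
L[0]='3': occ=0, LF[0]=C('3')+0=1+0=1
L[1]='c': occ=0, LF[1]=C('c')+0=2+0=2
L[2]='c': occ=1, LF[2]=C('c')+1=2+1=3
L[3]='c': occ=2, LF[3]=C('c')+2=2+2=4
L[4]='$': occ=0, LF[4]=C('$')+0=0+0=0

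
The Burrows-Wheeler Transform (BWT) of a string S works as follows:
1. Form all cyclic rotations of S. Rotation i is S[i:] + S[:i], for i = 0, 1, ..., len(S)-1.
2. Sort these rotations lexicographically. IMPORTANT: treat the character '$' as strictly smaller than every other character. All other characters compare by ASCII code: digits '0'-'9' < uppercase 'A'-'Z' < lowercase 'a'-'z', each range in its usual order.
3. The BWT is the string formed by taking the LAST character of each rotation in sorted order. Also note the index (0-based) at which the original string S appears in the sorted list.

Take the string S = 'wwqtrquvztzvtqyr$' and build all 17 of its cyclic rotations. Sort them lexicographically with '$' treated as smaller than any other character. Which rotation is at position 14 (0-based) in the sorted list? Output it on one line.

All 17 rotations (rotation i = S[i:]+S[:i]):
  rot[0] = wwqtrquvztzvtqyr$
  rot[1] = wqtrquvztzvtqyr$w
  rot[2] = qtrquvztzvtqyr$ww
  rot[3] = trquvztzvtqyr$wwq
  rot[4] = rquvztzvtqyr$wwqt
  rot[5] = quvztzvtqyr$wwqtr
  rot[6] = uvztzvtqyr$wwqtrq
  rot[7] = vztzvtqyr$wwqtrqu
  rot[8] = ztzvtqyr$wwqtrquv
  rot[9] = tzvtqyr$wwqtrquvz
  rot[10] = zvtqyr$wwqtrquvzt
  rot[11] = vtqyr$wwqtrquvztz
  rot[12] = tqyr$wwqtrquvztzv
  rot[13] = qyr$wwqtrquvztzvt
  rot[14] = yr$wwqtrquvztzvtq
  rot[15] = r$wwqtrquvztzvtqy
  rot[16] = $wwqtrquvztzvtqyr
Sorted (with $ < everything):
  sorted[0] = $wwqtrquvztzvtqyr
  sorted[1] = qtrquvztzvtqyr$ww
  sorted[2] = quvztzvtqyr$wwqtr
  sorted[3] = qyr$wwqtrquvztzvt
  sorted[4] = r$wwqtrquvztzvtqy
  sorted[5] = rquvztzvtqyr$wwqt
  sorted[6] = tqyr$wwqtrquvztzv
  sorted[7] = trquvztzvtqyr$wwq
  sorted[8] = tzvtqyr$wwqtrquvz
  sorted[9] = uvztzvtqyr$wwqtrq
  sorted[10] = vtqyr$wwqtrquvztz
  sorted[11] = vztzvtqyr$wwqtrqu
  sorted[12] = wqtrquvztzvtqyr$w
  sorted[13] = wwqtrquvztzvtqyr$
  sorted[14] = yr$wwqtrquvztzvtq
  sorted[15] = ztzvtqyr$wwqtrquv
  sorted[16] = zvtqyr$wwqtrquvzt
sorted[14] = yr$wwqtrquvztzvtq

Answer: yr$wwqtrquvztzvtq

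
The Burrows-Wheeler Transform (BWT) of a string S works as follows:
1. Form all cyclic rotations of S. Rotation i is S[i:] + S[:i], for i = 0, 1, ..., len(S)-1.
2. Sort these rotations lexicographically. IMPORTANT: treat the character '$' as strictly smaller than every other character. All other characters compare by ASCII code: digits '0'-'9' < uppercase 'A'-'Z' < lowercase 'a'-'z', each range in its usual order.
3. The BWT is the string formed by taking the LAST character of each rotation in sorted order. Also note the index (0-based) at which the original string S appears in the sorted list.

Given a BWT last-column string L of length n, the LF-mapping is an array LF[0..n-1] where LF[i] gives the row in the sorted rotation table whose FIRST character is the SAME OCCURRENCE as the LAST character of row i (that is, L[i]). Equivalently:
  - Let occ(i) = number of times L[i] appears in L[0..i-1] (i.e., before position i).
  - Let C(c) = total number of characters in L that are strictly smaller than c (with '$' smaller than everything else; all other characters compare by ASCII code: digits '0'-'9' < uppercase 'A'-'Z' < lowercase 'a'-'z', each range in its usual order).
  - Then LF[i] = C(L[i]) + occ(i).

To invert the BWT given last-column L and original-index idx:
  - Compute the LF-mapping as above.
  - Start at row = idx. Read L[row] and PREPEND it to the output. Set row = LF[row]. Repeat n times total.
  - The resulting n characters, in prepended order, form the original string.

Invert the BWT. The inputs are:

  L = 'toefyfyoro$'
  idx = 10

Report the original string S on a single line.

Answer: yoyoeffort$

Derivation:
LF mapping: 8 4 1 2 9 3 10 5 7 6 0
Walk LF starting at row 10, prepending L[row]:
  step 1: row=10, L[10]='$', prepend. Next row=LF[10]=0
  step 2: row=0, L[0]='t', prepend. Next row=LF[0]=8
  step 3: row=8, L[8]='r', prepend. Next row=LF[8]=7
  step 4: row=7, L[7]='o', prepend. Next row=LF[7]=5
  step 5: row=5, L[5]='f', prepend. Next row=LF[5]=3
  step 6: row=3, L[3]='f', prepend. Next row=LF[3]=2
  step 7: row=2, L[2]='e', prepend. Next row=LF[2]=1
  step 8: row=1, L[1]='o', prepend. Next row=LF[1]=4
  step 9: row=4, L[4]='y', prepend. Next row=LF[4]=9
  step 10: row=9, L[9]='o', prepend. Next row=LF[9]=6
  step 11: row=6, L[6]='y', prepend. Next row=LF[6]=10
Reversed output: yoyoeffort$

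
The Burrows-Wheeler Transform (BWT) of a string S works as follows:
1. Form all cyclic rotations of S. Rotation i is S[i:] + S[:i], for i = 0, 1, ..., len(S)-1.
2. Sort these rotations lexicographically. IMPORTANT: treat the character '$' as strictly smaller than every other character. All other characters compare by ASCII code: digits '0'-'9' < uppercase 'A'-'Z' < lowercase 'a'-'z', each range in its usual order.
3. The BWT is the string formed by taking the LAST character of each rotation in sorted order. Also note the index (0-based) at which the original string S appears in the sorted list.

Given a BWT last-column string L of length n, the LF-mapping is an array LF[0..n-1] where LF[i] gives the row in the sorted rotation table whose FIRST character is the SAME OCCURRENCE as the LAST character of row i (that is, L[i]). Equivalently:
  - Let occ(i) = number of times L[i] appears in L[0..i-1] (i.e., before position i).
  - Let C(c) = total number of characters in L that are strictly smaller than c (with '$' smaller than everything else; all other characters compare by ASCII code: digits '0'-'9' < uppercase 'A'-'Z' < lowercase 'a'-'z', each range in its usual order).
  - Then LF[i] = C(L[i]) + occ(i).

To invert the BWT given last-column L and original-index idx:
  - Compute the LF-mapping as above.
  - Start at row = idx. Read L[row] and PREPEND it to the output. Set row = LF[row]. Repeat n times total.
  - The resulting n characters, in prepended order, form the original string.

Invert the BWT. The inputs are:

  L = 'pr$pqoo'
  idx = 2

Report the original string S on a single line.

Answer: oroqpp$

Derivation:
LF mapping: 3 6 0 4 5 1 2
Walk LF starting at row 2, prepending L[row]:
  step 1: row=2, L[2]='$', prepend. Next row=LF[2]=0
  step 2: row=0, L[0]='p', prepend. Next row=LF[0]=3
  step 3: row=3, L[3]='p', prepend. Next row=LF[3]=4
  step 4: row=4, L[4]='q', prepend. Next row=LF[4]=5
  step 5: row=5, L[5]='o', prepend. Next row=LF[5]=1
  step 6: row=1, L[1]='r', prepend. Next row=LF[1]=6
  step 7: row=6, L[6]='o', prepend. Next row=LF[6]=2
Reversed output: oroqpp$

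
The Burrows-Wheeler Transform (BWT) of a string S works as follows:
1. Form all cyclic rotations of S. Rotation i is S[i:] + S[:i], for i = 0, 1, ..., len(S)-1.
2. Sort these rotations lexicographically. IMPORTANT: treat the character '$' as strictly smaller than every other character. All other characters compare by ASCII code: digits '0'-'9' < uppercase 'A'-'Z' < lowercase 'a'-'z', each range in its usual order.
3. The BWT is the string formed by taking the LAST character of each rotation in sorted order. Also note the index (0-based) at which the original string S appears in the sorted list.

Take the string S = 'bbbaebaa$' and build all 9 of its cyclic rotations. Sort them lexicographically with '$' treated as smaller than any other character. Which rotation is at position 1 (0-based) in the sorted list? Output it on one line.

All 9 rotations (rotation i = S[i:]+S[:i]):
  rot[0] = bbbaebaa$
  rot[1] = bbaebaa$b
  rot[2] = baebaa$bb
  rot[3] = aebaa$bbb
  rot[4] = ebaa$bbba
  rot[5] = baa$bbbae
  rot[6] = aa$bbbaeb
  rot[7] = a$bbbaeba
  rot[8] = $bbbaebaa
Sorted (with $ < everything):
  sorted[0] = $bbbaebaa
  sorted[1] = a$bbbaeba
  sorted[2] = aa$bbbaeb
  sorted[3] = aebaa$bbb
  sorted[4] = baa$bbbae
  sorted[5] = baebaa$bb
  sorted[6] = bbaebaa$b
  sorted[7] = bbbaebaa$
  sorted[8] = ebaa$bbba
sorted[1] = a$bbbaeba

Answer: a$bbbaeba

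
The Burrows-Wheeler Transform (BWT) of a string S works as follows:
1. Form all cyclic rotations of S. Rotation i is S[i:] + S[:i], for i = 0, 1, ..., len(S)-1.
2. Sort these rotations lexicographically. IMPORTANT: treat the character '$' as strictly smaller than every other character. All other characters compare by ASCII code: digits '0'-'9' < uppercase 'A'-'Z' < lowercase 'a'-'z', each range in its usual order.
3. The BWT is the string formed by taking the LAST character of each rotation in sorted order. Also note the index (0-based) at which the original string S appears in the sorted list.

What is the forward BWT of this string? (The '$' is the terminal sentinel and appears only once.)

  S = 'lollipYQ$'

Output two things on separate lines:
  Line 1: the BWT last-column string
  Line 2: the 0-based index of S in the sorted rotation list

Answer: QYpllo$li
6

Derivation:
All 9 rotations (rotation i = S[i:]+S[:i]):
  rot[0] = lollipYQ$
  rot[1] = ollipYQ$l
  rot[2] = llipYQ$lo
  rot[3] = lipYQ$lol
  rot[4] = ipYQ$loll
  rot[5] = pYQ$lolli
  rot[6] = YQ$lollip
  rot[7] = Q$lollipY
  rot[8] = $lollipYQ
Sorted (with $ < everything):
  sorted[0] = $lollipYQ  (last char: 'Q')
  sorted[1] = Q$lollipY  (last char: 'Y')
  sorted[2] = YQ$lollip  (last char: 'p')
  sorted[3] = ipYQ$loll  (last char: 'l')
  sorted[4] = lipYQ$lol  (last char: 'l')
  sorted[5] = llipYQ$lo  (last char: 'o')
  sorted[6] = lollipYQ$  (last char: '$')
  sorted[7] = ollipYQ$l  (last char: 'l')
  sorted[8] = pYQ$lolli  (last char: 'i')
Last column: QYpllo$li
Original string S is at sorted index 6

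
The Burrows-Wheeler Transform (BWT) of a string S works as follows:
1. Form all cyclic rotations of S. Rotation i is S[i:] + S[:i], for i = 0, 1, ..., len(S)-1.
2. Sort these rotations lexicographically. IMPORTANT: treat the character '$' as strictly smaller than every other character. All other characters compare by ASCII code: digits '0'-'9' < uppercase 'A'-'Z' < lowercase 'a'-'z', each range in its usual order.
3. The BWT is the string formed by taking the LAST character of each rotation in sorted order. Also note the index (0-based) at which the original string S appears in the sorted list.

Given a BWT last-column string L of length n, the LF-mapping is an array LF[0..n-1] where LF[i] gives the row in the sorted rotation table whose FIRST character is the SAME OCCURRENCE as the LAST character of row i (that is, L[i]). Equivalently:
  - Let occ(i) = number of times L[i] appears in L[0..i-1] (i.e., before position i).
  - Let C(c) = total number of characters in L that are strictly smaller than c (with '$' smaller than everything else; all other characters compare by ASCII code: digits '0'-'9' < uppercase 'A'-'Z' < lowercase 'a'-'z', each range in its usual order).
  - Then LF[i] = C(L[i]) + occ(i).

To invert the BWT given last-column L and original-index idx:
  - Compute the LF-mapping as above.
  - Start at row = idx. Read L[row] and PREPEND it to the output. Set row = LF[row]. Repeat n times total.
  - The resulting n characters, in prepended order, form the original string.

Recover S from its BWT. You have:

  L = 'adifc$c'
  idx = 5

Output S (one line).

LF mapping: 1 4 6 5 2 0 3
Walk LF starting at row 5, prepending L[row]:
  step 1: row=5, L[5]='$', prepend. Next row=LF[5]=0
  step 2: row=0, L[0]='a', prepend. Next row=LF[0]=1
  step 3: row=1, L[1]='d', prepend. Next row=LF[1]=4
  step 4: row=4, L[4]='c', prepend. Next row=LF[4]=2
  step 5: row=2, L[2]='i', prepend. Next row=LF[2]=6
  step 6: row=6, L[6]='c', prepend. Next row=LF[6]=3
  step 7: row=3, L[3]='f', prepend. Next row=LF[3]=5
Reversed output: fcicda$

Answer: fcicda$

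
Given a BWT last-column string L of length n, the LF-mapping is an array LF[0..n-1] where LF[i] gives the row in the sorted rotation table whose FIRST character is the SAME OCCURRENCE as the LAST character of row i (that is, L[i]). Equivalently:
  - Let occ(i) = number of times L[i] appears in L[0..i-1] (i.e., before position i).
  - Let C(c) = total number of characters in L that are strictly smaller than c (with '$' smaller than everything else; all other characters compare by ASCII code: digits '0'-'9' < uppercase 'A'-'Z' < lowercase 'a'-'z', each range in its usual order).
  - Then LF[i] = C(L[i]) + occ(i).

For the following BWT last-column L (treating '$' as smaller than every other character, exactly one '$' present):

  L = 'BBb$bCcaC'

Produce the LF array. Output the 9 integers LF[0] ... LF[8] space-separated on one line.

Char counts: '$':1, 'B':2, 'C':2, 'a':1, 'b':2, 'c':1
C (first-col start): C('$')=0, C('B')=1, C('C')=3, C('a')=5, C('b')=6, C('c')=8
L[0]='B': occ=0, LF[0]=C('B')+0=1+0=1
L[1]='B': occ=1, LF[1]=C('B')+1=1+1=2
L[2]='b': occ=0, LF[2]=C('b')+0=6+0=6
L[3]='$': occ=0, LF[3]=C('$')+0=0+0=0
L[4]='b': occ=1, LF[4]=C('b')+1=6+1=7
L[5]='C': occ=0, LF[5]=C('C')+0=3+0=3
L[6]='c': occ=0, LF[6]=C('c')+0=8+0=8
L[7]='a': occ=0, LF[7]=C('a')+0=5+0=5
L[8]='C': occ=1, LF[8]=C('C')+1=3+1=4

Answer: 1 2 6 0 7 3 8 5 4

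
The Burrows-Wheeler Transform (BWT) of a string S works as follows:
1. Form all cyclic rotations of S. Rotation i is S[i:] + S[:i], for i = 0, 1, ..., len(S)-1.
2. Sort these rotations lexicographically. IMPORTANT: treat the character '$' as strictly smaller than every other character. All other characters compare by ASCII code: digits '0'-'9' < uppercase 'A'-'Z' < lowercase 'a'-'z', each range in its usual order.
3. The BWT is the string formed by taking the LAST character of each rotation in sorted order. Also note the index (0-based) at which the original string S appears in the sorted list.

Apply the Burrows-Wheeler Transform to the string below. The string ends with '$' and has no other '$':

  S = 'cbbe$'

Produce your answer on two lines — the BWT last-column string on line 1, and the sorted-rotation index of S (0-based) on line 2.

All 5 rotations (rotation i = S[i:]+S[:i]):
  rot[0] = cbbe$
  rot[1] = bbe$c
  rot[2] = be$cb
  rot[3] = e$cbb
  rot[4] = $cbbe
Sorted (with $ < everything):
  sorted[0] = $cbbe  (last char: 'e')
  sorted[1] = bbe$c  (last char: 'c')
  sorted[2] = be$cb  (last char: 'b')
  sorted[3] = cbbe$  (last char: '$')
  sorted[4] = e$cbb  (last char: 'b')
Last column: ecb$b
Original string S is at sorted index 3

Answer: ecb$b
3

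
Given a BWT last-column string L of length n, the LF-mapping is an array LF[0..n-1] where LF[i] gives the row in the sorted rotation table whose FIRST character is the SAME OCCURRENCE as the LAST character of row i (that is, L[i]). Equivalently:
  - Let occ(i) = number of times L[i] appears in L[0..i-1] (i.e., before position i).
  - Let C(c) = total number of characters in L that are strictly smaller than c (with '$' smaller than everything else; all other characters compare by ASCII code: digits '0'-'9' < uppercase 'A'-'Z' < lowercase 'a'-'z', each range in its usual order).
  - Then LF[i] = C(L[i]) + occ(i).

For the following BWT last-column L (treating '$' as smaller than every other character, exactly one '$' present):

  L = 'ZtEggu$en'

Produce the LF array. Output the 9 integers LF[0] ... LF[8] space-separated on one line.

Answer: 2 7 1 4 5 8 0 3 6

Derivation:
Char counts: '$':1, 'E':1, 'Z':1, 'e':1, 'g':2, 'n':1, 't':1, 'u':1
C (first-col start): C('$')=0, C('E')=1, C('Z')=2, C('e')=3, C('g')=4, C('n')=6, C('t')=7, C('u')=8
L[0]='Z': occ=0, LF[0]=C('Z')+0=2+0=2
L[1]='t': occ=0, LF[1]=C('t')+0=7+0=7
L[2]='E': occ=0, LF[2]=C('E')+0=1+0=1
L[3]='g': occ=0, LF[3]=C('g')+0=4+0=4
L[4]='g': occ=1, LF[4]=C('g')+1=4+1=5
L[5]='u': occ=0, LF[5]=C('u')+0=8+0=8
L[6]='$': occ=0, LF[6]=C('$')+0=0+0=0
L[7]='e': occ=0, LF[7]=C('e')+0=3+0=3
L[8]='n': occ=0, LF[8]=C('n')+0=6+0=6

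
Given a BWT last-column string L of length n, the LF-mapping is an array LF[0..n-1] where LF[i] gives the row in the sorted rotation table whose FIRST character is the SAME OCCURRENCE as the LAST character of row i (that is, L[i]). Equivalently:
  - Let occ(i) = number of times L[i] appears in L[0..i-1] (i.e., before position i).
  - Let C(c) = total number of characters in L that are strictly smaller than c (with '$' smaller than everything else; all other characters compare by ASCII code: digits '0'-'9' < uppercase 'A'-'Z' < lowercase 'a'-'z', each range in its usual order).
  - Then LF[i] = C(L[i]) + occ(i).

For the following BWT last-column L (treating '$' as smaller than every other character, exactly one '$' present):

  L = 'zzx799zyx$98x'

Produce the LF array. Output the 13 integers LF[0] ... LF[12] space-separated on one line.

Answer: 10 11 6 1 3 4 12 9 7 0 5 2 8

Derivation:
Char counts: '$':1, '7':1, '8':1, '9':3, 'x':3, 'y':1, 'z':3
C (first-col start): C('$')=0, C('7')=1, C('8')=2, C('9')=3, C('x')=6, C('y')=9, C('z')=10
L[0]='z': occ=0, LF[0]=C('z')+0=10+0=10
L[1]='z': occ=1, LF[1]=C('z')+1=10+1=11
L[2]='x': occ=0, LF[2]=C('x')+0=6+0=6
L[3]='7': occ=0, LF[3]=C('7')+0=1+0=1
L[4]='9': occ=0, LF[4]=C('9')+0=3+0=3
L[5]='9': occ=1, LF[5]=C('9')+1=3+1=4
L[6]='z': occ=2, LF[6]=C('z')+2=10+2=12
L[7]='y': occ=0, LF[7]=C('y')+0=9+0=9
L[8]='x': occ=1, LF[8]=C('x')+1=6+1=7
L[9]='$': occ=0, LF[9]=C('$')+0=0+0=0
L[10]='9': occ=2, LF[10]=C('9')+2=3+2=5
L[11]='8': occ=0, LF[11]=C('8')+0=2+0=2
L[12]='x': occ=2, LF[12]=C('x')+2=6+2=8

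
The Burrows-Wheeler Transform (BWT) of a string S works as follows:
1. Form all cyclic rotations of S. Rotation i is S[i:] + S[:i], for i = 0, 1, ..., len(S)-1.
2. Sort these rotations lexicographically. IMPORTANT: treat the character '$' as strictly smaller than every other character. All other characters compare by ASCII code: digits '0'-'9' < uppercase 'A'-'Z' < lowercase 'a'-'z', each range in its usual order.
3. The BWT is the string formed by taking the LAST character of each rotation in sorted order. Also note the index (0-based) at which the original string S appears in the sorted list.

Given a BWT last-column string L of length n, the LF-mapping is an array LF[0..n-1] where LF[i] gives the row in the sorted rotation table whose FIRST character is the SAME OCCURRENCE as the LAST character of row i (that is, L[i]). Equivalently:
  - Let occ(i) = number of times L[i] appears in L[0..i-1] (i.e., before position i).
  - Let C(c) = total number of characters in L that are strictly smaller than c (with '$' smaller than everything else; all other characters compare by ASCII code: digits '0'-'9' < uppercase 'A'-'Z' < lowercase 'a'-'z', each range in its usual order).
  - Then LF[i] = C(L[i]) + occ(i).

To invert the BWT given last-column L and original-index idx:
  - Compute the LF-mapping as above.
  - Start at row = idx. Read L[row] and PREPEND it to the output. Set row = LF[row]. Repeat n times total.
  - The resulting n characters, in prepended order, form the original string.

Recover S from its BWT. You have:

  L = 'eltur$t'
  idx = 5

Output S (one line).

Answer: turtle$

Derivation:
LF mapping: 1 2 4 6 3 0 5
Walk LF starting at row 5, prepending L[row]:
  step 1: row=5, L[5]='$', prepend. Next row=LF[5]=0
  step 2: row=0, L[0]='e', prepend. Next row=LF[0]=1
  step 3: row=1, L[1]='l', prepend. Next row=LF[1]=2
  step 4: row=2, L[2]='t', prepend. Next row=LF[2]=4
  step 5: row=4, L[4]='r', prepend. Next row=LF[4]=3
  step 6: row=3, L[3]='u', prepend. Next row=LF[3]=6
  step 7: row=6, L[6]='t', prepend. Next row=LF[6]=5
Reversed output: turtle$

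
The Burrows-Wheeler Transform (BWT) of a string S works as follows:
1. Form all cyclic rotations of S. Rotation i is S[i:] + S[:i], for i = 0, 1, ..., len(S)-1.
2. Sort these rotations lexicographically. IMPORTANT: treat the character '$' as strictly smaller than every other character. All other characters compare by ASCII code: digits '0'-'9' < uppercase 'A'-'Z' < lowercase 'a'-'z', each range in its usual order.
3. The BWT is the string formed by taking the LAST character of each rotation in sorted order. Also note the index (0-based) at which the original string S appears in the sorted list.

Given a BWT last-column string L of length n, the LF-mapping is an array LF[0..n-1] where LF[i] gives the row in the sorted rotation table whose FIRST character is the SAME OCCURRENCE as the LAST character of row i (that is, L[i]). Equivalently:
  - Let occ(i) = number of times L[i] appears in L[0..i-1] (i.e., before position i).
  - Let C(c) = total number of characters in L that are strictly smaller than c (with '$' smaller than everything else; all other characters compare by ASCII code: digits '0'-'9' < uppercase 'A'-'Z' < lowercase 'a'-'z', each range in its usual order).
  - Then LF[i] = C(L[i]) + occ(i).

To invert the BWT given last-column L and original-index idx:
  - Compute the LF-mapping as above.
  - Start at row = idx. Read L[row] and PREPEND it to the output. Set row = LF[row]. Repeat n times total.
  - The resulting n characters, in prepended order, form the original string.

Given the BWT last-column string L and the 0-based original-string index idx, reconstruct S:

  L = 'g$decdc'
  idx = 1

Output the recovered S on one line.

Answer: cdedcg$

Derivation:
LF mapping: 6 0 3 5 1 4 2
Walk LF starting at row 1, prepending L[row]:
  step 1: row=1, L[1]='$', prepend. Next row=LF[1]=0
  step 2: row=0, L[0]='g', prepend. Next row=LF[0]=6
  step 3: row=6, L[6]='c', prepend. Next row=LF[6]=2
  step 4: row=2, L[2]='d', prepend. Next row=LF[2]=3
  step 5: row=3, L[3]='e', prepend. Next row=LF[3]=5
  step 6: row=5, L[5]='d', prepend. Next row=LF[5]=4
  step 7: row=4, L[4]='c', prepend. Next row=LF[4]=1
Reversed output: cdedcg$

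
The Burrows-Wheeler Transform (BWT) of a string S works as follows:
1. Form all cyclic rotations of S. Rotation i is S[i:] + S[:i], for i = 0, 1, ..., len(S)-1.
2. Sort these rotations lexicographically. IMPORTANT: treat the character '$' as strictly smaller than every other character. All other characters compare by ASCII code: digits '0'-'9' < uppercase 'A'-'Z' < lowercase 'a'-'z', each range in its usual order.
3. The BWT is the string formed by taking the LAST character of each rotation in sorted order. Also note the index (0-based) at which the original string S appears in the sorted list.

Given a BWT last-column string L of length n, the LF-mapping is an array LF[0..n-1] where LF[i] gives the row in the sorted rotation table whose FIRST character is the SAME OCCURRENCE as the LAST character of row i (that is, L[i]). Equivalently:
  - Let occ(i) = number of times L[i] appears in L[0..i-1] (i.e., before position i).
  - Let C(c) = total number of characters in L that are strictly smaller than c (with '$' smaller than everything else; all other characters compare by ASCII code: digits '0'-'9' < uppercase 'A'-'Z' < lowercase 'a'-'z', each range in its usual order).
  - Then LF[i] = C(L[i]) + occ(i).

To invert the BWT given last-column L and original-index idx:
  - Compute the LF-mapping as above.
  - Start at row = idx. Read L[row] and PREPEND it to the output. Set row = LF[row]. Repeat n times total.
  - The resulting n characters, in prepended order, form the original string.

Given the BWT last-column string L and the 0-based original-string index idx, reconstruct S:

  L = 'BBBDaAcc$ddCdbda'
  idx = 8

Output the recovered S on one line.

Answer: adddbdcDBACcaBB$

Derivation:
LF mapping: 2 3 4 6 7 1 10 11 0 12 13 5 14 9 15 8
Walk LF starting at row 8, prepending L[row]:
  step 1: row=8, L[8]='$', prepend. Next row=LF[8]=0
  step 2: row=0, L[0]='B', prepend. Next row=LF[0]=2
  step 3: row=2, L[2]='B', prepend. Next row=LF[2]=4
  step 4: row=4, L[4]='a', prepend. Next row=LF[4]=7
  step 5: row=7, L[7]='c', prepend. Next row=LF[7]=11
  step 6: row=11, L[11]='C', prepend. Next row=LF[11]=5
  step 7: row=5, L[5]='A', prepend. Next row=LF[5]=1
  step 8: row=1, L[1]='B', prepend. Next row=LF[1]=3
  step 9: row=3, L[3]='D', prepend. Next row=LF[3]=6
  step 10: row=6, L[6]='c', prepend. Next row=LF[6]=10
  step 11: row=10, L[10]='d', prepend. Next row=LF[10]=13
  step 12: row=13, L[13]='b', prepend. Next row=LF[13]=9
  step 13: row=9, L[9]='d', prepend. Next row=LF[9]=12
  step 14: row=12, L[12]='d', prepend. Next row=LF[12]=14
  step 15: row=14, L[14]='d', prepend. Next row=LF[14]=15
  step 16: row=15, L[15]='a', prepend. Next row=LF[15]=8
Reversed output: adddbdcDBACcaBB$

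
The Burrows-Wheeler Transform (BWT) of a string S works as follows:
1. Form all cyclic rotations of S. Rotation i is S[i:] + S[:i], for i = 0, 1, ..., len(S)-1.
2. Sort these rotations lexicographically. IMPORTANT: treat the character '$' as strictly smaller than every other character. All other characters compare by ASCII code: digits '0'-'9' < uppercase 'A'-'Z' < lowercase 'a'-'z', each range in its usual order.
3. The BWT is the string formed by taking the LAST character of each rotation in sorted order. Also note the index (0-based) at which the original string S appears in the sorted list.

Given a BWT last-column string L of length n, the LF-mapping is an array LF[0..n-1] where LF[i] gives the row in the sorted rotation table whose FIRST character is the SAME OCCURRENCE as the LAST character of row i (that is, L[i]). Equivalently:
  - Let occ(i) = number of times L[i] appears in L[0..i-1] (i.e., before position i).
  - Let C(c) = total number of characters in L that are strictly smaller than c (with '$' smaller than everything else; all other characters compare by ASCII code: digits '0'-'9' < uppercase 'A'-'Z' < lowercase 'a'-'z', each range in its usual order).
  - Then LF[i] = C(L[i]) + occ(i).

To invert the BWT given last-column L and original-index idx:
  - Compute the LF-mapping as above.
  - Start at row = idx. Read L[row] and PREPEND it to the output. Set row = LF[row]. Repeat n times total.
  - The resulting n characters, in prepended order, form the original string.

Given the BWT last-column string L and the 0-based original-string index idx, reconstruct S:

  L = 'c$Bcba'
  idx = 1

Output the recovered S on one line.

LF mapping: 4 0 1 5 3 2
Walk LF starting at row 1, prepending L[row]:
  step 1: row=1, L[1]='$', prepend. Next row=LF[1]=0
  step 2: row=0, L[0]='c', prepend. Next row=LF[0]=4
  step 3: row=4, L[4]='b', prepend. Next row=LF[4]=3
  step 4: row=3, L[3]='c', prepend. Next row=LF[3]=5
  step 5: row=5, L[5]='a', prepend. Next row=LF[5]=2
  step 6: row=2, L[2]='B', prepend. Next row=LF[2]=1
Reversed output: Bacbc$

Answer: Bacbc$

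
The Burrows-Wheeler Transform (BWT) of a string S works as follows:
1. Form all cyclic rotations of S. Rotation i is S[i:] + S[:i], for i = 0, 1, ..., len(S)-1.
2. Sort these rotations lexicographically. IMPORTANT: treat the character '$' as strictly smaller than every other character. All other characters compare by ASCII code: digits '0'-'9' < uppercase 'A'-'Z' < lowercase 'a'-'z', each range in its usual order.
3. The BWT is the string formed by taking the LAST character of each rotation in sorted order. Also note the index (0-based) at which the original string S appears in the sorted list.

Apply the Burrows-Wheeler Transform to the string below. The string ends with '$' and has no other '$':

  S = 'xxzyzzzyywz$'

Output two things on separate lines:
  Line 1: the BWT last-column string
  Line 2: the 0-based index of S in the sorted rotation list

All 12 rotations (rotation i = S[i:]+S[:i]):
  rot[0] = xxzyzzzyywz$
  rot[1] = xzyzzzyywz$x
  rot[2] = zyzzzyywz$xx
  rot[3] = yzzzyywz$xxz
  rot[4] = zzzyywz$xxzy
  rot[5] = zzyywz$xxzyz
  rot[6] = zyywz$xxzyzz
  rot[7] = yywz$xxzyzzz
  rot[8] = ywz$xxzyzzzy
  rot[9] = wz$xxzyzzzyy
  rot[10] = z$xxzyzzzyyw
  rot[11] = $xxzyzzzyywz
Sorted (with $ < everything):
  sorted[0] = $xxzyzzzyywz  (last char: 'z')
  sorted[1] = wz$xxzyzzzyy  (last char: 'y')
  sorted[2] = xxzyzzzyywz$  (last char: '$')
  sorted[3] = xzyzzzyywz$x  (last char: 'x')
  sorted[4] = ywz$xxzyzzzy  (last char: 'y')
  sorted[5] = yywz$xxzyzzz  (last char: 'z')
  sorted[6] = yzzzyywz$xxz  (last char: 'z')
  sorted[7] = z$xxzyzzzyyw  (last char: 'w')
  sorted[8] = zyywz$xxzyzz  (last char: 'z')
  sorted[9] = zyzzzyywz$xx  (last char: 'x')
  sorted[10] = zzyywz$xxzyz  (last char: 'z')
  sorted[11] = zzzyywz$xxzy  (last char: 'y')
Last column: zy$xyzzwzxzy
Original string S is at sorted index 2

Answer: zy$xyzzwzxzy
2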